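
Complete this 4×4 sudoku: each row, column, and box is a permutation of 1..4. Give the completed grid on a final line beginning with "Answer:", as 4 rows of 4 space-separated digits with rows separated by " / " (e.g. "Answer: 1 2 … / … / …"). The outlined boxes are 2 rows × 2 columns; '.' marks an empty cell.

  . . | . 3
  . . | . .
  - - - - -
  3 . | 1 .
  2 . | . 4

Step 1. [r2c4∈{1,2}] 1 has one home in col 4: r2c4, so r2c4=1.
Step 2. [r2c1∈{4}] r2c1's peers cover all but 4, so r2c1=4.
Step 3. [r2c3∈{2}] only 2 remains possible at r2c3 ⇒ r2c3=2.
Step 4. [r1c2∈{1,2}] across row 1, 2 lands solely at r1c2, so r1c2=2.
Step 5. [r3c2∈{4}] r3c2 has the single candidate 4. So r3c2=4.
Step 6. [r1c1∈{1}] only 1 remains possible at r1c1. So r1c1=1.
Step 7. [r2c2∈{3}] r2c2's peers cover all but 3 ⇒ r2c2=3.
Step 8. [r1c3∈{4}] r1c3's peers cover all but 4 ⇒ r1c3=4.
Step 9. [r4c3∈{3}] r4c3 has the single candidate 3 ⇒ r4c3=3.
Step 10. [r3c4∈{2}] r3c4 has the single candidate 2. So r3c4=2.
Step 11. [r4c2∈{1}] r4c2 has the single candidate 1, so r4c2=1.

Answer: 1 2 4 3 / 4 3 2 1 / 3 4 1 2 / 2 1 3 4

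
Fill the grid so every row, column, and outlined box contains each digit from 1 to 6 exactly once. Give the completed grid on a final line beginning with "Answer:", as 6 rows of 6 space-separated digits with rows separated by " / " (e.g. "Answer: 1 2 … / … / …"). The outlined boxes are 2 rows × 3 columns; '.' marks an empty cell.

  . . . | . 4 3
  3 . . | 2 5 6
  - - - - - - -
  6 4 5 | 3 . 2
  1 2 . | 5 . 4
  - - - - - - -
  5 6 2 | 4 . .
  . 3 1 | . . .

Step 1. [r1c2∈{1,5}] r1c2 is the only open cell in row 1 admitting 5, so r1c2=5.
Step 2. [r6c5∈{2,6}] r6c5 is the only open cell in row 6 admitting 2. So r6c5=2.
Step 3. [r3c5∈{1}] nothing but 1 survives at r3c5 ⇒ r3c5=1.
Step 4. [r4c5∈{6}] only 6 remains possible at r4c5 ⇒ r4c5=6.
Step 5. [r1c1∈{2}] r1c1 has the single candidate 2 ⇒ r1c1=2.
Step 6. [r6c6∈{5}] only 5 remains possible at r6c6 ⇒ r6c6=5.
Step 7. [r2c2∈{1}] r2c2's peers cover all but 1. So r2c2=1.
Step 8. [r1c4∈{1}] r1c4 is down to just 1 ⇒ r1c4=1.
Step 9. [r1c3∈{6}] only 6 remains possible at r1c3 ⇒ r1c3=6.
Step 10. [r6c4∈{6}] r6c4 is down to just 6, so r6c4=6.
Step 11. [r2c3∈{4}] r2c3 has the single candidate 4. So r2c3=4.
Step 12. [r6c1∈{4}] only 4 remains possible at r6c1 ⇒ r6c1=4.
Step 13. [r5c6∈{1}] r5c6's peers cover all but 1. So r5c6=1.
Step 14. [r4c3∈{3}] r4c3's peers cover all but 3, so r4c3=3.
Step 15. [r5c5∈{3}] r5c5 has the single candidate 3. So r5c5=3.

Answer: 2 5 6 1 4 3 / 3 1 4 2 5 6 / 6 4 5 3 1 2 / 1 2 3 5 6 4 / 5 6 2 4 3 1 / 4 3 1 6 2 5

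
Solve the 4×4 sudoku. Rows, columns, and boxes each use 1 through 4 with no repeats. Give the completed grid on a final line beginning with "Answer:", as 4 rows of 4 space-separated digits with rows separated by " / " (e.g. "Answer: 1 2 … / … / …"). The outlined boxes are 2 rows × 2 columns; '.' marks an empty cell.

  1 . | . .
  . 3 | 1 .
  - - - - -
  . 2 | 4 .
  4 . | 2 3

Step 1. [r2c4∈{2,4}] in row 2, 4 fits only at r2c4. So r2c4=4.
Step 2. [r3c4∈{1}] only 1 remains possible at r3c4, so r3c4=1.
Step 3. [r3c1∈{3}] nothing but 3 survives at r3c1. So r3c1=3.
Step 4. [r2c1∈{2}] r2c1 has the single candidate 2 ⇒ r2c1=2.
Step 5. [r1c4∈{2}] r1c4 is down to just 2 ⇒ r1c4=2.
Step 6. [r1c3∈{3}] r1c3 has the single candidate 3. So r1c3=3.
Step 7. [r4c2∈{1}] r4c2 has the single candidate 1 ⇒ r4c2=1.
Step 8. [r1c2∈{4}] r1c2 has the single candidate 4 ⇒ r1c2=4.

Answer: 1 4 3 2 / 2 3 1 4 / 3 2 4 1 / 4 1 2 3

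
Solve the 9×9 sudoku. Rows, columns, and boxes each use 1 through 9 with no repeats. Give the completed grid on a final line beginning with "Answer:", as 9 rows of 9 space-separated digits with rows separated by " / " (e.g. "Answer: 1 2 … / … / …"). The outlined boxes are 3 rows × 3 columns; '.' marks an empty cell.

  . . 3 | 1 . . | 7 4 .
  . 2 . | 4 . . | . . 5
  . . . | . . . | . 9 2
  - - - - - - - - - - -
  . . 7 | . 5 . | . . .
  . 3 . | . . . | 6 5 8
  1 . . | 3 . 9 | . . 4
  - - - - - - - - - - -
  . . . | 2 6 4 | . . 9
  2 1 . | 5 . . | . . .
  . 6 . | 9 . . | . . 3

Step 1. [r8c9∈{6,7}] 7 has one home in col 9: r8c9 ⇒ r8c9=7.
Step 2. [r6c3∈{2,5,6,8}] in row 6, 6 fits only at r6c3 ⇒ r6c3=6.
Step 3. [r4c7∈{1,2,3,9}] col 7 places 9 nowhere but r4c7 ⇒ r4c7=9.
Step 4. [r1c2∈{5,8,9}] across col 2, 9 lands solely at r1c2. So r1c2=9.
Step 5. [r5c5∈{1,2,4,7}] col 5 places 4 nowhere but r5c5. So r5c5=4.
Step 6. [r9c5∈{1,7,8}] col 5 places 1 nowhere but r9c5. So r9c5=1.
Step 7. [r9c6∈{7,8}] 7 has one home in box 8: r9c6, so r9c6=7.
Step 8. [r6c7∈{2}] r6c7 has the single candidate 2 ⇒ r6c7=2.
Step 9. [r4c6∈{1,2,6,8}] in row 4, 2 fits only at r4c6. So r4c6=2.
Step 10. [r6c2∈{5,8}] r6c2 is the only open cell in row 6 admitting 5 ⇒ r6c2=5.
Step 11. [r6c5∈{7,8}] row 6 places 8 nowhere but r6c5, so r6c5=8.
Step 12. [r3c4∈{6,7,8}] across col 4, 8 lands solely at r3c4 ⇒ r3c4=8.
Step 13. [r1c1∈{5,6,8}] r1c1 is the only open cell in row 1 admitting 8, so r1c1=8.
Step 14. [r8c6∈{3,8}] in col 6, 8 fits only at r8c6, so r8c6=8.
Step 15. [r2c3∈{1}] r2c3's peers cover all but 1 ⇒ r2c3=1.
Step 16. [r4c1∈{4}] r4c1 has the single candidate 4. So r4c1=4.
Step 17. [r9c1∈{5}] nothing but 5 survives at r9c1, so r9c1=5.
Step 18. [r7c3∈{8}] r7c3 has the single candidate 8, so r7c3=8.
Step 19. [r9c3∈{4}] nothing but 4 survives at r9c3 ⇒ r9c3=4.
Step 20. [r8c5∈{3}] only 3 remains possible at r8c5, so r8c5=3.
Step 21. [r3c5∈{7}] only 7 remains possible at r3c5. So r3c5=7.
Step 22. [r2c1∈{6,7}] across row 2, 7 lands solely at r2c1, so r2c1=7.
Step 23. [r4c8∈{1,3}] 3 has one home in row 4: r4c8, so r4c8=3.
Step 24. [r1c6∈{5,6}] row 1 places 5 nowhere but r1c6, so r1c6=5.
Step 25. [r3c7∈{1,3}] r3c7 is the only open cell in row 3 admitting 1, so r3c7=1.
Step 26. [r9c7∈{8}] r9c7 has the single candidate 8, so r9c7=8.
Step 27. [r3c6∈{3,6}] across row 3, 3 lands solely at r3c6, so r3c6=3.
Step 28. [r2c6∈{6}] r2c6's peers cover all but 6 ⇒ r2c6=6.
Step 29. [r5c3∈{2,9}] in row 5, 2 fits only at r5c3, so r5c3=2.
Step 30. [r5c4∈{7}] only 7 remains possible at r5c4, so r5c4=7.
Step 31. [r2c5∈{9}] r2c5's peers cover all but 9 ⇒ r2c5=9.
Step 32. [r5c1∈{9}] r5c1 has the single candidate 9. So r5c1=9.
Step 33. [r7c2∈{7}] only 7 remains possible at r7c2 ⇒ r7c2=7.
Step 34. [r3c1∈{6}] r3c1 has the single candidate 6. So r3c1=6.
Step 35. [r4c4∈{6}] r4c4's peers cover all but 6. So r4c4=6.
Step 36. [r4c2∈{8}] r4c2's peers cover all but 8, so r4c2=8.
Step 37. [r9c8∈{2}] r9c8's peers cover all but 2, so r9c8=2.
Step 38. [r7c8∈{1}] r7c8's peers cover all but 1 ⇒ r7c8=1.
Step 39. [r4c9∈{1}] only 1 remains possible at r4c9, so r4c9=1.
Step 40. [r1c9∈{6}] r1c9 is down to just 6 ⇒ r1c9=6.
Step 41. [r2c7∈{3}] nothing but 3 survives at r2c7 ⇒ r2c7=3.
Step 42. [r5c6∈{1}] r5c6 is down to just 1, so r5c6=1.
Step 43. [r7c1∈{3}] r7c1's peers cover all but 3 ⇒ r7c1=3.
Step 44. [r8c3∈{9}] only 9 remains possible at r8c3 ⇒ r8c3=9.
Step 45. [r8c8∈{6}] nothing but 6 survives at r8c8. So r8c8=6.
Step 46. [r6c8∈{7}] r6c8 is down to just 7, so r6c8=7.
Step 47. [r3c3∈{5}] r3c3 is down to just 5, so r3c3=5.
Step 48. [r3c2∈{4}] r3c2 is down to just 4 ⇒ r3c2=4.
Step 49. [r7c7∈{5}] nothing but 5 survives at r7c7 ⇒ r7c7=5.
Step 50. [r8c7∈{4}] r8c7 has the single candidate 4, so r8c7=4.
Step 51. [r1c5∈{2}] nothing but 2 survives at r1c5. So r1c5=2.
Step 52. [r2c8∈{8}] r2c8 has the single candidate 8 ⇒ r2c8=8.

Answer: 8 9 3 1 2 5 7 4 6 / 7 2 1 4 9 6 3 8 5 / 6 4 5 8 7 3 1 9 2 / 4 8 7 6 5 2 9 3 1 / 9 3 2 7 4 1 6 5 8 / 1 5 6 3 8 9 2 7 4 / 3 7 8 2 6 4 5 1 9 / 2 1 9 5 3 8 4 6 7 / 5 6 4 9 1 7 8 2 3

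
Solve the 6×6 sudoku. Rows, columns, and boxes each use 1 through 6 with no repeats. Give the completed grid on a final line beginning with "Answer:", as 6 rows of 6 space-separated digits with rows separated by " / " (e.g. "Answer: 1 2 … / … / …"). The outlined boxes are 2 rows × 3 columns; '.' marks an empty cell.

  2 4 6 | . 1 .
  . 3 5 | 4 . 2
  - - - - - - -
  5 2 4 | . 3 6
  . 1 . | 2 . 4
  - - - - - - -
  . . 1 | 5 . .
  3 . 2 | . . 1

Step 1. [r6c4∈{6}] only 6 remains possible at r6c4. So r6c4=6.
Step 2. [r5c1∈{4,6}] across col 1, 4 lands solely at r5c1 ⇒ r5c1=4.
Step 3. [r1c6∈{3,5}] in row 1, 5 fits only at r1c6 ⇒ r1c6=5.
Step 4. [r2c1∈{1}] nothing but 1 survives at r2c1, so r2c1=1.
Step 5. [r4c3∈{3}] only 3 remains possible at r4c3. So r4c3=3.
Step 6. [r3c4∈{1}] only 1 remains possible at r3c4, so r3c4=1.
Step 7. [r5c2∈{6}] r5c2 is down to just 6. So r5c2=6.
Step 8. [r4c5∈{5}] r4c5's peers cover all but 5 ⇒ r4c5=5.
Step 9. [r2c5∈{6}] r2c5 has the single candidate 6. So r2c5=6.
Step 10. [r4c1∈{6}] nothing but 6 survives at r4c1. So r4c1=6.
Step 11. [r5c5∈{2}] nothing but 2 survives at r5c5. So r5c5=2.
Step 12. [r6c5∈{4}] nothing but 4 survives at r6c5, so r6c5=4.
Step 13. [r5c6∈{3}] r5c6 is down to just 3. So r5c6=3.
Step 14. [r6c2∈{5}] r6c2's peers cover all but 5 ⇒ r6c2=5.
Step 15. [r1c4∈{3}] nothing but 3 survives at r1c4. So r1c4=3.

Answer: 2 4 6 3 1 5 / 1 3 5 4 6 2 / 5 2 4 1 3 6 / 6 1 3 2 5 4 / 4 6 1 5 2 3 / 3 5 2 6 4 1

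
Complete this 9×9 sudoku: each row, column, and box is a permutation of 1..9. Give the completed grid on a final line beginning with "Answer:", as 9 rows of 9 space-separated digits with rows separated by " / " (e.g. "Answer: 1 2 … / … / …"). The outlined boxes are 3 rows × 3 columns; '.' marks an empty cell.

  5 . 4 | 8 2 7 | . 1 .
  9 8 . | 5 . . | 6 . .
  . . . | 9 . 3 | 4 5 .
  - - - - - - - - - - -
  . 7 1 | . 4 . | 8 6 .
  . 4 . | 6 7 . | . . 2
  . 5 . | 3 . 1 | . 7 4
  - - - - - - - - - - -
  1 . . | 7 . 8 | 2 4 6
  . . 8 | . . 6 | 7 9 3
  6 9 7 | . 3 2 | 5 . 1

Step 1. [r6c7∈{9}] r6c7 is down to just 9, so r6c7=9.
Step 2. [r5c8∈{3}] nothing but 3 survives at r5c8, so r5c8=3.
Step 3. [r1c2∈{3,6}] 6 has one home in row 1: r1c2, so r1c2=6.
Step 4. [r3c3∈{2}] r3c3 is down to just 2 ⇒ r3c3=2.
Step 5. [r6c1∈{2,8}] in row 6, 2 fits only at r6c1. So r6c1=2.
Step 6. [r4c6∈{5,9}] across row 4, 9 lands solely at r4c6, so r4c6=9.
Step 7. [r7c3∈{3,5}] r7c3 is the only open cell in col 3 admitting 5, so r7c3=5.
Step 8. [r2c5∈{1}] nothing but 1 survives at r2c5 ⇒ r2c5=1.
Step 9. [r8c4∈{1,4}] in row 8, 1 fits only at r8c4 ⇒ r8c4=1.
Step 10. [r3c9∈{7,8}] row 3 places 8 nowhere but r3c9, so r3c9=8.
Step 11. [r5c3∈{9}] r5c3 is down to just 9 ⇒ r5c3=9.
Step 12. [r7c5∈{9}] only 9 remains possible at r7c5, so r7c5=9.
Step 13. [r6c3∈{6}] r6c3 has the single candidate 6, so r6c3=6.
Step 14. [r5c6∈{5}] r5c6 has the single candidate 5, so r5c6=5.
Step 15. [r8c2∈{2}] r8c2's peers cover all but 2 ⇒ r8c2=2.
Step 16. [r1c7∈{3}] r1c7 is down to just 3, so r1c7=3.
Step 17. [r3c5∈{6}] only 6 remains possible at r3c5, so r3c5=6.
Step 18. [r9c8∈{8}] nothing but 8 survives at r9c8. So r9c8=8.
Step 19. [r4c1∈{3}] r4c1's peers cover all but 3 ⇒ r4c1=3.
Step 20. [r1c9∈{9}] r1c9 is down to just 9, so r1c9=9.
Step 21. [r2c6∈{4}] r2c6 is down to just 4, so r2c6=4.
Step 22. [r5c1∈{8}] nothing but 8 survives at r5c1. So r5c1=8.
Step 23. [r4c9∈{5}] nothing but 5 survives at r4c9 ⇒ r4c9=5.
Step 24. [r2c8∈{2}] r2c8 has the single candidate 2. So r2c8=2.
Step 25. [r6c5∈{8}] r6c5's peers cover all but 8 ⇒ r6c5=8.
Step 26. [r8c1∈{4}] nothing but 4 survives at r8c1. So r8c1=4.
Step 27. [r2c9∈{7}] r2c9's peers cover all but 7 ⇒ r2c9=7.
Step 28. [r4c4∈{2}] only 2 remains possible at r4c4, so r4c4=2.
Step 29. [r7c2∈{3}] r7c2 has the single candidate 3, so r7c2=3.
Step 30. [r2c3∈{3}] only 3 remains possible at r2c3 ⇒ r2c3=3.
Step 31. [r3c1∈{7}] r3c1 is down to just 7 ⇒ r3c1=7.
Step 32. [r3c2∈{1}] r3c2 is down to just 1. So r3c2=1.
Step 33. [r8c5∈{5}] r8c5 has the single candidate 5, so r8c5=5.
Step 34. [r5c7∈{1}] only 1 remains possible at r5c7, so r5c7=1.
Step 35. [r9c4∈{4}] only 4 remains possible at r9c4. So r9c4=4.

Answer: 5 6 4 8 2 7 3 1 9 / 9 8 3 5 1 4 6 2 7 / 7 1 2 9 6 3 4 5 8 / 3 7 1 2 4 9 8 6 5 / 8 4 9 6 7 5 1 3 2 / 2 5 6 3 8 1 9 7 4 / 1 3 5 7 9 8 2 4 6 / 4 2 8 1 5 6 7 9 3 / 6 9 7 4 3 2 5 8 1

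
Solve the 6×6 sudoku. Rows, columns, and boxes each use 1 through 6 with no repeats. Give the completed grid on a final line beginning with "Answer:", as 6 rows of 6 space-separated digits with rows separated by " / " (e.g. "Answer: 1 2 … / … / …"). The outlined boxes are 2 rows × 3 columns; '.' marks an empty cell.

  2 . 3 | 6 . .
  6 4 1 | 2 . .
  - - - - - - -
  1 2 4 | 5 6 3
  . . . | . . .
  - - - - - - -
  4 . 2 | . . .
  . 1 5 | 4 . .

Step 1. [r2c6∈{5}] nothing but 5 survives at r2c6. So r2c6=5.
Step 2. [r5c4∈{1,3}] 3 has one home in col 4: r5c4 ⇒ r5c4=3.
Step 3. [r4c2∈{3,5,6}] 3 has one home in col 2: r4c2. So r4c2=3.
Step 4. [r6c6∈{2,6}] across row 6, 6 lands solely at r6c6. So r6c6=6.
Step 5. [r5c6∈{1}] r5c6's peers cover all but 1. So r5c6=1.
Step 6. [r1c5∈{1,4}] row 1 places 1 nowhere but r1c5. So r1c5=1.
Step 7. [r4c5∈{2,4}] col 5 places 4 nowhere but r4c5 ⇒ r4c5=4.
Step 8. [r5c5∈{5}] r5c5 has the single candidate 5, so r5c5=5.
Step 9. [r6c5∈{2}] r6c5's peers cover all but 2. So r6c5=2.
Step 10. [r2c5∈{3}] nothing but 3 survives at r2c5. So r2c5=3.
Step 11. [r5c2∈{6}] r5c2 has the single candidate 6, so r5c2=6.
Step 12. [r1c2∈{5}] r1c2's peers cover all but 5 ⇒ r1c2=5.
Step 13. [r4c3∈{6}] only 6 remains possible at r4c3 ⇒ r4c3=6.
Step 14. [r4c4∈{1}] r4c4 is down to just 1 ⇒ r4c4=1.
Step 15. [r6c1∈{3}] r6c1's peers cover all but 3, so r6c1=3.
Step 16. [r4c1∈{5}] only 5 remains possible at r4c1. So r4c1=5.
Step 17. [r1c6∈{4}] r1c6 has the single candidate 4, so r1c6=4.
Step 18. [r4c6∈{2}] r4c6's peers cover all but 2 ⇒ r4c6=2.

Answer: 2 5 3 6 1 4 / 6 4 1 2 3 5 / 1 2 4 5 6 3 / 5 3 6 1 4 2 / 4 6 2 3 5 1 / 3 1 5 4 2 6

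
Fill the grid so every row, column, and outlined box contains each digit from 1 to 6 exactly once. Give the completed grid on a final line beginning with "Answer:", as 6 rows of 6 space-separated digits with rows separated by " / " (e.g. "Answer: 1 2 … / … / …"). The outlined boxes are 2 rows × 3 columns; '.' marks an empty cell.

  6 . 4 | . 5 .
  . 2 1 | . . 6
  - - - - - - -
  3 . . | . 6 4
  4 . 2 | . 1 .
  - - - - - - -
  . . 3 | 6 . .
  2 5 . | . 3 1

Step 1. [r2c4∈{3,4}] r2c4 is the only open cell in row 2 admitting 3 ⇒ r2c4=3.
Step 2. [r5c5∈{2,4}] across col 5, 2 lands solely at r5c5, so r5c5=2.
Step 3. [r4c4∈{5}] r4c4 is down to just 5. So r4c4=5.
Step 4. [r3c2∈{1}] r3c2 is down to just 1. So r3c2=1.
Step 5. [r3c4∈{2}] r3c4's peers cover all but 2. So r3c4=2.
Step 6. [r2c5∈{4}] nothing but 4 survives at r2c5, so r2c5=4.
Step 7. [r6c3∈{6}] r6c3 is down to just 6. So r6c3=6.
Step 8. [r1c6∈{2}] r1c6's peers cover all but 2, so r1c6=2.
Step 9. [r4c2∈{6}] r4c2's peers cover all but 6 ⇒ r4c2=6.
Step 10. [r5c6∈{5}] only 5 remains possible at r5c6, so r5c6=5.
Step 11. [r5c1∈{1}] r5c1 is down to just 1 ⇒ r5c1=1.
Step 12. [r1c4∈{1}] r1c4's peers cover all but 1, so r1c4=1.
Step 13. [r3c3∈{5}] r3c3 is down to just 5, so r3c3=5.
Step 14. [r6c4∈{4}] r6c4's peers cover all but 4. So r6c4=4.
Step 15. [r1c2∈{3}] r1c2 has the single candidate 3. So r1c2=3.
Step 16. [r4c6∈{3}] only 3 remains possible at r4c6. So r4c6=3.
Step 17. [r5c2∈{4}] r5c2 has the single candidate 4. So r5c2=4.
Step 18. [r2c1∈{5}] r2c1's peers cover all but 5. So r2c1=5.

Answer: 6 3 4 1 5 2 / 5 2 1 3 4 6 / 3 1 5 2 6 4 / 4 6 2 5 1 3 / 1 4 3 6 2 5 / 2 5 6 4 3 1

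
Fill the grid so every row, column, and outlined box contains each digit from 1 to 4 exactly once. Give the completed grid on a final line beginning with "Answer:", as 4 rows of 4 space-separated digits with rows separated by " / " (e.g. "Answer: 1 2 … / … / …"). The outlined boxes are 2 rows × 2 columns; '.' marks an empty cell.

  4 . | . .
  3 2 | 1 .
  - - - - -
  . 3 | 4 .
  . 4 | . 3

Step 1. [r4c3∈{2}] r4c3's peers cover all but 2, so r4c3=2.
Step 2. [r3c1∈{1,2}] across row 3, 2 lands solely at r3c1. So r3c1=2.
Step 3. [r1c3∈{3}] r1c3 has the single candidate 3 ⇒ r1c3=3.
Step 4. [r1c4∈{2}] r1c4 is down to just 2 ⇒ r1c4=2.
Step 5. [r2c4∈{4}] nothing but 4 survives at r2c4 ⇒ r2c4=4.
Step 6. [r1c2∈{1}] r1c2 is down to just 1. So r1c2=1.
Step 7. [r4c1∈{1}] nothing but 1 survives at r4c1. So r4c1=1.
Step 8. [r3c4∈{1}] nothing but 1 survives at r3c4 ⇒ r3c4=1.

Answer: 4 1 3 2 / 3 2 1 4 / 2 3 4 1 / 1 4 2 3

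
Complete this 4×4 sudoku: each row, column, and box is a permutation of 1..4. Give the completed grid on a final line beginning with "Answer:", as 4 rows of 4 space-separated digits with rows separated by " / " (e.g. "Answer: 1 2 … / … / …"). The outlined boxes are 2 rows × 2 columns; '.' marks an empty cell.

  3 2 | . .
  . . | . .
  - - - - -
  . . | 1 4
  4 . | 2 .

Step 1. [r2c2∈{1,4}] in col 2, 4 fits only at r2c2, so r2c2=4.
Step 2. [r2c4∈{1,2,3}] r2c4 is the only open cell in row 2 admitting 2, so r2c4=2.
Step 3. [r4c4∈{3}] r4c4's peers cover all but 3 ⇒ r4c4=3.
Step 4. [r2c3∈{3}] r2c3 has the single candidate 3 ⇒ r2c3=3.
Step 5. [r3c2∈{3}] only 3 remains possible at r3c2, so r3c2=3.
Step 6. [r4c2∈{1}] nothing but 1 survives at r4c2, so r4c2=1.
Step 7. [r1c4∈{1}] nothing but 1 survives at r1c4, so r1c4=1.
Step 8. [r2c1∈{1}] r2c1's peers cover all but 1 ⇒ r2c1=1.
Step 9. [r1c3∈{4}] only 4 remains possible at r1c3 ⇒ r1c3=4.
Step 10. [r3c1∈{2}] nothing but 2 survives at r3c1, so r3c1=2.

Answer: 3 2 4 1 / 1 4 3 2 / 2 3 1 4 / 4 1 2 3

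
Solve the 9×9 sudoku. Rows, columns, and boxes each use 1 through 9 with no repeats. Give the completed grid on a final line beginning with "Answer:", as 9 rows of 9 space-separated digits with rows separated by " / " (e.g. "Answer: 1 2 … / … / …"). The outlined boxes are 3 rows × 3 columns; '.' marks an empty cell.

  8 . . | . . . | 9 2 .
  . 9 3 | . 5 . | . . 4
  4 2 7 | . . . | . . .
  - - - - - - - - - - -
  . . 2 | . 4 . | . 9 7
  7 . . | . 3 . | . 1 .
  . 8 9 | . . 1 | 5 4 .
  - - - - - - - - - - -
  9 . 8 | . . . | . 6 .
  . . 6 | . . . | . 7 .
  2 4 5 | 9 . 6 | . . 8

Step 1. [r4c1∈{1,3,5,6}] across col 1, 5 lands solely at r4c1. So r4c1=5.
Step 2. [r4c6∈{8}] nothing but 8 survives at r4c6 ⇒ r4c6=8.
Step 3. [r4c4∈{6}] r4c4 has the single candidate 6 ⇒ r4c4=6.
Step 4. [r9c8∈{3}] nothing but 3 survives at r9c8, so r9c8=3.
Step 5. [r9c7∈{1}] r9c7's peers cover all but 1. So r9c7=1.
Step 6. [r7c2∈{1,3,7}] in col 2, 7 fits only at r7c2. So r7c2=7.
Step 7. [r1c3∈{1}] r1c3's peers cover all but 1, so r1c3=1.
Step 8. [r2c4∈{1,2,7,8}] across row 2, 1 lands solely at r2c4, so r2c4=1.
Step 9. [r5c2∈{6}] only 6 remains possible at r5c2. So r5c2=6.
Step 10. [r5c9∈{2}] nothing but 2 survives at r5c9, so r5c9=2.
Step 11. [r7c9∈{5}] nothing but 5 survives at r7c9 ⇒ r7c9=5.
Step 12. [r2c6∈{2,7}] 2 has one home in row 2: r2c6, so r2c6=2.
Step 13. [r1c6∈{3,4,7}] r1c6 is the only open cell in col 6 admitting 7, so r1c6=7.
Step 14. [r2c8∈{8}] r2c8 is down to just 8 ⇒ r2c8=8.
Step 15. [r4c7∈{3}] r4c7's peers cover all but 3, so r4c7=3.
Step 16. [r8c2∈{1,3}] in col 2, 3 fits only at r8c2, so r8c2=3.
Step 17. [r3c7∈{6}] nothing but 6 survives at r3c7. So r3c7=6.
Step 18. [r1c4∈{3,4}] across row 1, 4 lands solely at r1c4 ⇒ r1c4=4.
Step 19. [r5c4∈{5}] only 5 remains possible at r5c4. So r5c4=5.
Step 20. [r3c5∈{8,9}] col 5 places 9 nowhere but r3c5. So r3c5=9.
Step 21. [r8c5∈{1,2,8}] col 5 places 8 nowhere but r8c5 ⇒ r8c5=8.
Step 22. [r8c4∈{2}] r8c4's peers cover all but 2 ⇒ r8c4=2.
Step 23. [r3c6∈{3}] nothing but 3 survives at r3c6. So r3c6=3.
Step 24. [r7c6∈{4}] only 4 remains possible at r7c6 ⇒ r7c6=4.
Step 25. [r6c4∈{7}] r6c4 has the single candidate 7 ⇒ r6c4=7.
Step 26. [r5c3∈{4}] r5c3's peers cover all but 4 ⇒ r5c3=4.
Step 27. [r1c5∈{6}] nothing but 6 survives at r1c5. So r1c5=6.
Step 28. [r1c9∈{3}] r1c9 has the single candidate 3, so r1c9=3.
Step 29. [r5c6∈{9}] r5c6 is down to just 9, so r5c6=9.
Step 30. [r8c6∈{5}] r8c6's peers cover all but 5, so r8c6=5.
Step 31. [r3c9∈{1}] nothing but 1 survives at r3c9, so r3c9=1.
Step 32. [r6c1∈{3}] nothing but 3 survives at r6c1. So r6c1=3.
Step 33. [r7c4∈{3}] nothing but 3 survives at r7c4 ⇒ r7c4=3.
Step 34. [r8c9∈{9}] r8c9 has the single candidate 9. So r8c9=9.
Step 35. [r9c5∈{7}] r9c5's peers cover all but 7, so r9c5=7.
Step 36. [r7c7∈{2}] only 2 remains possible at r7c7. So r7c7=2.
Step 37. [r6c5∈{2}] only 2 remains possible at r6c5 ⇒ r6c5=2.
Step 38. [r2c7∈{7}] r2c7 is down to just 7, so r2c7=7.
Step 39. [r4c2∈{1}] only 1 remains possible at r4c2. So r4c2=1.
Step 40. [r8c1∈{1}] r8c1's peers cover all but 1. So r8c1=1.
Step 41. [r2c1∈{6}] r2c1 has the single candidate 6, so r2c1=6.
Step 42. [r3c4∈{8}] r3c4 has the single candidate 8 ⇒ r3c4=8.
Step 43. [r3c8∈{5}] r3c8's peers cover all but 5 ⇒ r3c8=5.
Step 44. [r6c9∈{6}] r6c9's peers cover all but 6 ⇒ r6c9=6.
Step 45. [r7c5∈{1}] r7c5 is down to just 1, so r7c5=1.
Step 46. [r1c2∈{5}] only 5 remains possible at r1c2. So r1c2=5.
Step 47. [r5c7∈{8}] r5c7 is down to just 8, so r5c7=8.
Step 48. [r8c7∈{4}] r8c7 is down to just 4. So r8c7=4.

Answer: 8 5 1 4 6 7 9 2 3 / 6 9 3 1 5 2 7 8 4 / 4 2 7 8 9 3 6 5 1 / 5 1 2 6 4 8 3 9 7 / 7 6 4 5 3 9 8 1 2 / 3 8 9 7 2 1 5 4 6 / 9 7 8 3 1 4 2 6 5 / 1 3 6 2 8 5 4 7 9 / 2 4 5 9 7 6 1 3 8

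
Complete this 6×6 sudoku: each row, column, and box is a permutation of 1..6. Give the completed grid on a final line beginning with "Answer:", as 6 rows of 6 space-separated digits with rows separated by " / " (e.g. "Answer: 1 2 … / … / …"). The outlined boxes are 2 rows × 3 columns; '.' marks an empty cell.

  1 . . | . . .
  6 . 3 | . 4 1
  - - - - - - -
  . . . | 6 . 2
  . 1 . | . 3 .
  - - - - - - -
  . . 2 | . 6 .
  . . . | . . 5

Step 1. [r5c4∈{1,3,4}] across row 5, 1 lands solely at r5c4. So r5c4=1.
Step 2. [r4c6∈{4}] r4c6 has the single candidate 4 ⇒ r4c6=4.
Step 3. [r4c4∈{5}] nothing but 5 survives at r4c4. So r4c4=5.
Step 4. [r6c4∈{2,3,4}] in col 4, 4 fits only at r6c4, so r6c4=4.
Step 5. [r2c2∈{2,5}] across row 2, 5 lands solely at r2c2, so r2c2=5.
Step 6. [r6c1∈{3}] nothing but 3 survives at r6c1. So r6c1=3.
Step 7. [r5c2∈{4}] only 4 remains possible at r5c2, so r5c2=4.
Step 8. [r2c4∈{2}] nothing but 2 survives at r2c4, so r2c4=2.
Step 9. [r3c1∈{4,5}] col 1 places 4 nowhere but r3c1 ⇒ r3c1=4.
Step 10. [r1c4∈{3}] r1c4 has the single candidate 3 ⇒ r1c4=3.
Step 11. [r6c2∈{6}] r6c2 has the single candidate 6. So r6c2=6.
Step 12. [r1c5∈{5}] r1c5 has the single candidate 5. So r1c5=5.
Step 13. [r3c5∈{1}] r3c5 is down to just 1. So r3c5=1.
Step 14. [r6c5∈{2}] r6c5 is down to just 2, so r6c5=2.
Step 15. [r1c3∈{4}] r1c3's peers cover all but 4, so r1c3=4.
Step 16. [r3c3∈{5}] nothing but 5 survives at r3c3. So r3c3=5.
Step 17. [r4c3∈{6}] nothing but 6 survives at r4c3 ⇒ r4c3=6.
Step 18. [r3c2∈{3}] r3c2's peers cover all but 3. So r3c2=3.
Step 19. [r1c2∈{2}] r1c2 has the single candidate 2. So r1c2=2.
Step 20. [r5c6∈{3}] nothing but 3 survives at r5c6, so r5c6=3.
Step 21. [r6c3∈{1}] r6c3's peers cover all but 1. So r6c3=1.
Step 22. [r1c6∈{6}] only 6 remains possible at r1c6. So r1c6=6.
Step 23. [r4c1∈{2}] r4c1 has the single candidate 2, so r4c1=2.
Step 24. [r5c1∈{5}] r5c1's peers cover all but 5. So r5c1=5.

Answer: 1 2 4 3 5 6 / 6 5 3 2 4 1 / 4 3 5 6 1 2 / 2 1 6 5 3 4 / 5 4 2 1 6 3 / 3 6 1 4 2 5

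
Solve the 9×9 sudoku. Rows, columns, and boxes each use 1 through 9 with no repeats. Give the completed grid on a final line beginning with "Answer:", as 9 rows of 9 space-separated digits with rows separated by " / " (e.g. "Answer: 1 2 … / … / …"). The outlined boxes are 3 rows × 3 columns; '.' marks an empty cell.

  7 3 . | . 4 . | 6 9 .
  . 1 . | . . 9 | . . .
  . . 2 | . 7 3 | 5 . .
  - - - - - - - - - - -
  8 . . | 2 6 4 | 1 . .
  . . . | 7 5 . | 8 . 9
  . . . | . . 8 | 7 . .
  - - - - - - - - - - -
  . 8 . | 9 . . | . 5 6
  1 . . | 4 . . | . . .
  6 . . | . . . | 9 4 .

Step 1. [r9c9∈{1,2,3,7,8}] in box 9, 1 fits only at r9c9 ⇒ r9c9=1.
Step 2. [r6c9∈{2,3,4,5}] box 6 places 4 nowhere but r6c9 ⇒ r6c9=4.
Step 3. [r4c8∈{3}] only 3 remains possible at r4c8. So r4c8=3.
Step 4. [r3c9∈{8}] r3c9 is down to just 8. So r3c9=8.
Step 5. [r1c9∈{2}] nothing but 2 survives at r1c9. So r1c9=2.
Step 6. [r6c5∈{1,3,9}] in col 5, 9 fits only at r6c5. So r6c5=9.
Step 7. [r2c5∈{2,8}] 2 has one home in row 2: r2c5 ⇒ r2c5=2.
Step 8. [r5c6∈{1}] r5c6 has the single candidate 1 ⇒ r5c6=1.
Step 9. [r1c6∈{5}] r1c6 has the single candidate 5. So r1c6=5.
Step 10. [r9c4∈{3,5,8}] r9c4 is the only open cell in col 4 admitting 5 ⇒ r9c4=5.
Step 11. [r6c3∈{1,3,5,6}] in row 6, 1 fits only at r6c3. So r6c3=1.
Step 12. [r2c7∈{3,4}] 4 has one home in col 7: r2c7, so r2c7=4.
Step 13. [r8c8∈{2,7,8}] across col 8, 8 lands solely at r8c8 ⇒ r8c8=8.
Step 14. [r8c5∈{3}] nothing but 3 survives at r8c5 ⇒ r8c5=3.
Step 15. [r9c3∈{3,7}] 3 has one home in row 9: r9c3 ⇒ r9c3=3.
Step 16. [r8c9∈{7}] r8c9 is down to just 7. So r8c9=7.
Step 17. [r8c7∈{2}] only 2 remains possible at r8c7, so r8c7=2.
Step 18. [r5c1∈{2,3,4}] 3 has one home in row 5: r5c1, so r5c1=3.
Step 19. [r1c4∈{1,8}] in row 1, 1 fits only at r1c4 ⇒ r1c4=1.
Step 20. [r2c4∈{6,8}] r2c4 is the only open cell in col 4 admitting 8 ⇒ r2c4=8.
Step 21. [r2c3∈{5,6}] r2c3 is the only open cell in row 2 admitting 6, so r2c3=6.
Step 22. [r5c3∈{4}] r5c3 has the single candidate 4 ⇒ r5c3=4.
Step 23. [r7c3∈{7}] r7c3 is down to just 7. So r7c3=7.
Step 24. [r9c2∈{2}] nothing but 2 survives at r9c2, so r9c2=2.
Step 25. [r3c1∈{4,9}] col 1 places 9 nowhere but r3c1 ⇒ r3c1=9.
Step 26. [r6c1∈{2,5}] across col 1, 2 lands solely at r6c1 ⇒ r6c1=2.
Step 27. [r6c2∈{5,6}] r6c2 is the only open cell in row 6 admitting 5. So r6c2=5.
Step 28. [r4c3∈{9}] nothing but 9 survives at r4c3. So r4c3=9.
Step 29. [r5c8∈{2,6}] row 5 places 2 nowhere but r5c8, so r5c8=2.
Step 30. [r2c8∈{7}] only 7 remains possible at r2c8, so r2c8=7.
Step 31. [r4c2∈{7}] nothing but 7 survives at r4c2, so r4c2=7.
Step 32. [r3c8∈{1}] only 1 remains possible at r3c8 ⇒ r3c8=1.
Step 33. [r3c4∈{6}] only 6 remains possible at r3c4 ⇒ r3c4=6.
Step 34. [r2c9∈{3}] only 3 remains possible at r2c9. So r2c9=3.
Step 35. [r7c7∈{3}] only 3 remains possible at r7c7 ⇒ r7c7=3.
Step 36. [r2c1∈{5}] nothing but 5 survives at r2c1, so r2c1=5.
Step 37. [r1c3∈{8}] r1c3 is down to just 8. So r1c3=8.
Step 38. [r8c3∈{5}] r8c3 has the single candidate 5, so r8c3=5.
Step 39. [r9c5∈{8}] nothing but 8 survives at r9c5 ⇒ r9c5=8.
Step 40. [r7c5∈{1}] r7c5 has the single candidate 1, so r7c5=1.
Step 41. [r8c6∈{6}] r8c6's peers cover all but 6, so r8c6=6.
Step 42. [r4c9∈{5}] nothing but 5 survives at r4c9. So r4c9=5.
Step 43. [r9c6∈{7}] nothing but 7 survives at r9c6. So r9c6=7.
Step 44. [r7c1∈{4}] r7c1 has the single candidate 4 ⇒ r7c1=4.
Step 45. [r6c8∈{6}] r6c8 is down to just 6 ⇒ r6c8=6.
Step 46. [r6c4∈{3}] only 3 remains possible at r6c4 ⇒ r6c4=3.
Step 47. [r7c6∈{2}] r7c6's peers cover all but 2 ⇒ r7c6=2.
Step 48. [r8c2∈{9}] only 9 remains possible at r8c2, so r8c2=9.
Step 49. [r3c2∈{4}] r3c2 is down to just 4. So r3c2=4.
Step 50. [r5c2∈{6}] only 6 remains possible at r5c2 ⇒ r5c2=6.

Answer: 7 3 8 1 4 5 6 9 2 / 5 1 6 8 2 9 4 7 3 / 9 4 2 6 7 3 5 1 8 / 8 7 9 2 6 4 1 3 5 / 3 6 4 7 5 1 8 2 9 / 2 5 1 3 9 8 7 6 4 / 4 8 7 9 1 2 3 5 6 / 1 9 5 4 3 6 2 8 7 / 6 2 3 5 8 7 9 4 1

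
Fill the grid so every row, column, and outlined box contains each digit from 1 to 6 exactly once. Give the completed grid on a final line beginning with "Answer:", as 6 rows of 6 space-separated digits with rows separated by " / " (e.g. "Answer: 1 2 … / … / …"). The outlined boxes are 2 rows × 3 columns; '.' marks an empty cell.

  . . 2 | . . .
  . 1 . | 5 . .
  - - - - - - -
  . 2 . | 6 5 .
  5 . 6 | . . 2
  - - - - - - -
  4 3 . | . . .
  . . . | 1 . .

Step 1. [r2c5∈{2,3,4,6}] across row 2, 2 lands solely at r2c5 ⇒ r2c5=2.
Step 2. [r4c5∈{1,3,4}] row 4 places 1 nowhere but r4c5. So r4c5=1.
Step 3. [r5c5∈{6}] r5c5's peers cover all but 6, so r5c5=6.
Step 4. [r4c2∈{4}] r4c2 has the single candidate 4. So r4c2=4.
Step 5. [r3c6∈{3,4}] row 3 places 4 nowhere but r3c6 ⇒ r3c6=4.
Step 6. [r6c3∈{5}] only 5 remains possible at r6c3, so r6c3=5.
Step 7. [r6c6∈{3}] r6c6 has the single candidate 3, so r6c6=3.
Step 8. [r1c5∈{3,4}] col 5 places 3 nowhere but r1c5, so r1c5=3.
Step 9. [r1c1∈{6}] nothing but 6 survives at r1c1 ⇒ r1c1=6.
Step 10. [r3c1∈{1,3}] across col 1, 1 lands solely at r3c1, so r3c1=1.
Step 11. [r2c3∈{3,4}] across row 2, 4 lands solely at r2c3, so r2c3=4.
Step 12. [r6c1∈{2}] r6c1 has the single candidate 2. So r6c1=2.
Step 13. [r1c6∈{1}] r1c6 is down to just 1. So r1c6=1.
Step 14. [r5c6∈{5}] r5c6 is down to just 5. So r5c6=5.
Step 15. [r6c5∈{4}] nothing but 4 survives at r6c5 ⇒ r6c5=4.
Step 16. [r5c4∈{2}] r5c4 has the single candidate 2. So r5c4=2.
Step 17. [r3c3∈{3}] r3c3 is down to just 3. So r3c3=3.
Step 18. [r6c2∈{6}] nothing but 6 survives at r6c2 ⇒ r6c2=6.
Step 19. [r4c4∈{3}] r4c4 is down to just 3, so r4c4=3.
Step 20. [r2c6∈{6}] nothing but 6 survives at r2c6. So r2c6=6.
Step 21. [r1c4∈{4}] r1c4 has the single candidate 4. So r1c4=4.
Step 22. [r1c2∈{5}] only 5 remains possible at r1c2, so r1c2=5.
Step 23. [r2c1∈{3}] r2c1 is down to just 3, so r2c1=3.
Step 24. [r5c3∈{1}] nothing but 1 survives at r5c3 ⇒ r5c3=1.

Answer: 6 5 2 4 3 1 / 3 1 4 5 2 6 / 1 2 3 6 5 4 / 5 4 6 3 1 2 / 4 3 1 2 6 5 / 2 6 5 1 4 3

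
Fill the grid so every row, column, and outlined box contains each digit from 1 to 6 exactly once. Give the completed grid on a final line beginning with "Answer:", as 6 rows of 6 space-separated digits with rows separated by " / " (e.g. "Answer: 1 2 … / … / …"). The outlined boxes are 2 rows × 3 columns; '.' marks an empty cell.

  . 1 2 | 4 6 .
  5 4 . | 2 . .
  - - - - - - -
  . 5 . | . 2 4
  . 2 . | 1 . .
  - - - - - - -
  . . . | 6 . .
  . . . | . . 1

Step 1. [r5c2∈{3}] nothing but 3 survives at r5c2 ⇒ r5c2=3.
Step 2. [r3c4∈{3}] r3c4 is down to just 3. So r3c4=3.
Step 3. [r2c3∈{3,6}] 6 has one home in row 2: r2c3, so r2c3=6.
Step 4. [r6c4∈{5}] nothing but 5 survives at r6c4 ⇒ r6c4=5.
Step 5. [r6c3∈{4}] r6c3's peers cover all but 4, so r6c3=4.
Step 6. [r3c1∈{1,6}] r3c1 is the only open cell in row 3 admitting 6 ⇒ r3c1=6.
Step 7. [r1c1∈{3}] r1c1 has the single candidate 3, so r1c1=3.
Step 8. [r5c1∈{1,2}] 1 has one home in col 1: r5c1, so r5c1=1.
Step 9. [r4c5∈{5}] r4c5's peers cover all but 5 ⇒ r4c5=5.
Step 10. [r6c5∈{3}] only 3 remains possible at r6c5 ⇒ r6c5=3.
Step 11. [r1c6∈{5}] r1c6's peers cover all but 5, so r1c6=5.
Step 12. [r5c6∈{2}] r5c6's peers cover all but 2. So r5c6=2.
Step 13. [r4c3∈{3}] r4c3's peers cover all but 3. So r4c3=3.
Step 14. [r5c3∈{5}] r5c3 has the single candidate 5, so r5c3=5.
Step 15. [r6c2∈{6}] r6c2 is down to just 6 ⇒ r6c2=6.
Step 16. [r4c6∈{6}] r4c6 is down to just 6. So r4c6=6.
Step 17. [r6c1∈{2}] only 2 remains possible at r6c1, so r6c1=2.
Step 18. [r2c5∈{1}] r2c5's peers cover all but 1. So r2c5=1.
Step 19. [r2c6∈{3}] r2c6 is down to just 3. So r2c6=3.
Step 20. [r3c3∈{1}] r3c3 is down to just 1. So r3c3=1.
Step 21. [r5c5∈{4}] nothing but 4 survives at r5c5 ⇒ r5c5=4.
Step 22. [r4c1∈{4}] r4c1 has the single candidate 4, so r4c1=4.

Answer: 3 1 2 4 6 5 / 5 4 6 2 1 3 / 6 5 1 3 2 4 / 4 2 3 1 5 6 / 1 3 5 6 4 2 / 2 6 4 5 3 1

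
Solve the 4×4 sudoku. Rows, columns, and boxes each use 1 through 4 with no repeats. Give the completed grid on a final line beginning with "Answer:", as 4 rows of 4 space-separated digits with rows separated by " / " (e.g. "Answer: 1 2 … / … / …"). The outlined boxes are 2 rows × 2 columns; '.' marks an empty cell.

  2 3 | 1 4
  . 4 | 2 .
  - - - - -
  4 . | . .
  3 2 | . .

Step 1. [r3c4∈{1,2,3}] 2 has one home in row 3: r3c4, so r3c4=2.
Step 2. [r4c3∈{4}] only 4 remains possible at r4c3. So r4c3=4.
Step 3. [r3c3∈{3}] r3c3's peers cover all but 3. So r3c3=3.
Step 4. [r3c2∈{1}] r3c2 is down to just 1 ⇒ r3c2=1.
Step 5. [r4c4∈{1}] r4c4 has the single candidate 1, so r4c4=1.
Step 6. [r2c4∈{3}] nothing but 3 survives at r2c4. So r2c4=3.
Step 7. [r2c1∈{1}] r2c1's peers cover all but 1 ⇒ r2c1=1.

Answer: 2 3 1 4 / 1 4 2 3 / 4 1 3 2 / 3 2 4 1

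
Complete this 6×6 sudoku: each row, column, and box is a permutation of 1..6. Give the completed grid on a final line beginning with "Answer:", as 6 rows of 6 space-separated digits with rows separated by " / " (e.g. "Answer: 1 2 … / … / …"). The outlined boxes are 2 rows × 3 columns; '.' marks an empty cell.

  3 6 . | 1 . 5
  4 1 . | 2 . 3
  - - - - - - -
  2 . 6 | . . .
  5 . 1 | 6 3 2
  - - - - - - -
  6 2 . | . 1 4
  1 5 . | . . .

Step 1. [r3c4∈{4,5}] col 4 places 4 nowhere but r3c4 ⇒ r3c4=4.
Step 2. [r6c4∈{3}] r6c4 is down to just 3. So r6c4=3.
Step 3. [r2c5∈{6}] nothing but 6 survives at r2c5, so r2c5=6.
Step 4. [r3c2∈{3}] r3c2 has the single candidate 3, so r3c2=3.
Step 5. [r6c3∈{4}] nothing but 4 survives at r6c3, so r6c3=4.
Step 6. [r2c3∈{5}] only 5 remains possible at r2c3. So r2c3=5.
Step 7. [r6c6∈{6}] r6c6 is down to just 6. So r6c6=6.
Step 8. [r5c3∈{3}] r5c3 is down to just 3 ⇒ r5c3=3.
Step 9. [r4c2∈{4}] only 4 remains possible at r4c2, so r4c2=4.
Step 10. [r6c5∈{2}] r6c5 is down to just 2, so r6c5=2.
Step 11. [r1c3∈{2}] nothing but 2 survives at r1c3. So r1c3=2.
Step 12. [r5c4∈{5}] only 5 remains possible at r5c4 ⇒ r5c4=5.
Step 13. [r3c6∈{1}] nothing but 1 survives at r3c6. So r3c6=1.
Step 14. [r1c5∈{4}] r1c5 has the single candidate 4. So r1c5=4.
Step 15. [r3c5∈{5}] r3c5 is down to just 5, so r3c5=5.

Answer: 3 6 2 1 4 5 / 4 1 5 2 6 3 / 2 3 6 4 5 1 / 5 4 1 6 3 2 / 6 2 3 5 1 4 / 1 5 4 3 2 6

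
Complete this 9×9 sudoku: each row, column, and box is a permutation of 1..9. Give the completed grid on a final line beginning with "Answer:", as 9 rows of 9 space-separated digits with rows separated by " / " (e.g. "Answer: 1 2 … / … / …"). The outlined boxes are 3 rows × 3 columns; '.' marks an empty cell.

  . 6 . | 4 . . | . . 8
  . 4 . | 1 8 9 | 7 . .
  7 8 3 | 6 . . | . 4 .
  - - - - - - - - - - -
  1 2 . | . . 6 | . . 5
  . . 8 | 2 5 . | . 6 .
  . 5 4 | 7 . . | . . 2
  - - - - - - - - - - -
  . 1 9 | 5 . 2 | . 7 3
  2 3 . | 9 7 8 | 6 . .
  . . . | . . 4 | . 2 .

Step 1. [r1c1∈{5,9}] box 1 places 9 nowhere but r1c1. So r1c1=9.
Step 2. [r2c8∈{3,5}] row 2 places 3 nowhere but r2c8 ⇒ r2c8=3.
Step 3. [r8c3∈{5}] r8c3 is down to just 5. So r8c3=5.
Step 4. [r8c8∈{1}] r8c8 has the single candidate 1, so r8c8=1.
Step 5. [r5c9∈{1,4,7,9}] r5c9 is the only open cell in col 9 admitting 7, so r5c9=7.
Step 6. [r5c7∈{1,3,4,9}] across row 5, 4 lands solely at r5c7. So r5c7=4.
Step 7. [r6c7∈{1,3,8,9}] 1 has one home in box 6: r6c7 ⇒ r6c7=1.
Step 8. [r6c6∈{3}] r6c6's peers cover all but 3. So r6c6=3.
Step 9. [r9c3∈{6,7}] 6 has one home in col 3: r9c3 ⇒ r9c3=6.
Step 10. [r9c7∈{5,8,9}] 5 has one home in row 9: r9c7 ⇒ r9c7=5.
Step 11. [r6c8∈{8,9}] across row 6, 8 lands solely at r6c8 ⇒ r6c8=8.
Step 12. [r1c7∈{2}] r1c7 is down to just 2, so r1c7=2.
Step 13. [r3c7∈{9}] nothing but 9 survives at r3c7, so r3c7=9.
Step 14. [r4c5∈{4,9}] row 4 places 4 nowhere but r4c5, so r4c5=4.
Step 15. [r7c1∈{4,8}] in row 7, 4 fits only at r7c1. So r7c1=4.
Step 16. [r1c6∈{5,7}] row 1 places 7 nowhere but r1c6 ⇒ r1c6=7.
Step 17. [r9c5∈{1,3}] 1 has one home in row 9: r9c5 ⇒ r9c5=1.
Step 18. [r1c8∈{5}] r1c8 is down to just 5 ⇒ r1c8=5.
Step 19. [r6c5∈{9}] r6c5 is down to just 9 ⇒ r6c5=9.
Step 20. [r4c8∈{9}] r4c8 has the single candidate 9, so r4c8=9.
Step 21. [r9c9∈{9}] r9c9 is down to just 9, so r9c9=9.
Step 22. [r1c5∈{3}] r1c5 has the single candidate 3, so r1c5=3.
Step 23. [r2c3∈{2}] only 2 remains possible at r2c3 ⇒ r2c3=2.
Step 24. [r3c6∈{5}] r3c6 is down to just 5. So r3c6=5.
Step 25. [r9c4∈{3}] nothing but 3 survives at r9c4 ⇒ r9c4=3.
Step 26. [r3c5∈{2}] r3c5 is down to just 2. So r3c5=2.
Step 27. [r1c3∈{1}] nothing but 1 survives at r1c3, so r1c3=1.
Step 28. [r2c9∈{6}] only 6 remains possible at r2c9 ⇒ r2c9=6.
Step 29. [r5c1∈{3}] r5c1's peers cover all but 3 ⇒ r5c1=3.
Step 30. [r4c4∈{8}] nothing but 8 survives at r4c4, so r4c4=8.
Step 31. [r5c2∈{9}] r5c2's peers cover all but 9 ⇒ r5c2=9.
Step 32. [r4c3∈{7}] r4c3 is down to just 7 ⇒ r4c3=7.
Step 33. [r4c7∈{3}] r4c7 is down to just 3, so r4c7=3.
Step 34. [r2c1∈{5}] nothing but 5 survives at r2c1, so r2c1=5.
Step 35. [r9c2∈{7}] r9c2's peers cover all but 7 ⇒ r9c2=7.
Step 36. [r5c6∈{1}] r5c6 has the single candidate 1. So r5c6=1.
Step 37. [r6c1∈{6}] nothing but 6 survives at r6c1 ⇒ r6c1=6.
Step 38. [r7c7∈{8}] r7c7's peers cover all but 8. So r7c7=8.
Step 39. [r9c1∈{8}] r9c1 is down to just 8, so r9c1=8.
Step 40. [r7c5∈{6}] r7c5's peers cover all but 6. So r7c5=6.
Step 41. [r8c9∈{4}] r8c9 has the single candidate 4 ⇒ r8c9=4.
Step 42. [r3c9∈{1}] r3c9 has the single candidate 1 ⇒ r3c9=1.

Answer: 9 6 1 4 3 7 2 5 8 / 5 4 2 1 8 9 7 3 6 / 7 8 3 6 2 5 9 4 1 / 1 2 7 8 4 6 3 9 5 / 3 9 8 2 5 1 4 6 7 / 6 5 4 7 9 3 1 8 2 / 4 1 9 5 6 2 8 7 3 / 2 3 5 9 7 8 6 1 4 / 8 7 6 3 1 4 5 2 9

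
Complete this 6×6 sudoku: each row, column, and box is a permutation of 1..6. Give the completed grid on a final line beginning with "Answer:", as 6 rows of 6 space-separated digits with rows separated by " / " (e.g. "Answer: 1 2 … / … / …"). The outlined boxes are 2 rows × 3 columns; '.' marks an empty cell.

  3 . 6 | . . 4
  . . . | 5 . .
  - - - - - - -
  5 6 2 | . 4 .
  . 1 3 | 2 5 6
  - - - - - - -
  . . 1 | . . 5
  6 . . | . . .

Step 1. [r1c4∈{1}] r1c4's peers cover all but 1, so r1c4=1.
Step 2. [r1c5∈{2}] r1c5 has the single candidate 2 ⇒ r1c5=2.
Step 3. [r3c4∈{3}] r3c4 is down to just 3. So r3c4=3.
Step 4. [r6c6∈{1,2,3}] r6c6 is the only open cell in col 6 admitting 2. So r6c6=2.
Step 5. [r6c4∈{4}] r6c4 has the single candidate 4, so r6c4=4.
Step 6. [r4c1∈{4}] r4c1 is down to just 4, so r4c1=4.
Step 7. [r5c2∈{2,3,4}] in row 5, 4 fits only at r5c2. So r5c2=4.
Step 8. [r5c5∈{3,6}] r5c5 is the only open cell in row 5 admitting 3. So r5c5=3.
Step 9. [r2c1∈{1,2}] in row 2, 1 fits only at r2c1. So r2c1=1.
Step 10. [r1c2∈{5}] r1c2 is down to just 5 ⇒ r1c2=5.
Step 11. [r5c4∈{6}] nothing but 6 survives at r5c4 ⇒ r5c4=6.
Step 12. [r2c6∈{3}] only 3 remains possible at r2c6. So r2c6=3.
Step 13. [r3c6∈{1}] nothing but 1 survives at r3c6. So r3c6=1.
Step 14. [r2c3∈{4}] only 4 remains possible at r2c3, so r2c3=4.
Step 15. [r6c5∈{1}] r6c5 is down to just 1. So r6c5=1.
Step 16. [r2c5∈{6}] r2c5's peers cover all but 6 ⇒ r2c5=6.
Step 17. [r2c2∈{2}] r2c2's peers cover all but 2 ⇒ r2c2=2.
Step 18. [r6c2∈{3}] r6c2 is down to just 3 ⇒ r6c2=3.
Step 19. [r5c1∈{2}] r5c1's peers cover all but 2. So r5c1=2.
Step 20. [r6c3∈{5}] r6c3 is down to just 5, so r6c3=5.

Answer: 3 5 6 1 2 4 / 1 2 4 5 6 3 / 5 6 2 3 4 1 / 4 1 3 2 5 6 / 2 4 1 6 3 5 / 6 3 5 4 1 2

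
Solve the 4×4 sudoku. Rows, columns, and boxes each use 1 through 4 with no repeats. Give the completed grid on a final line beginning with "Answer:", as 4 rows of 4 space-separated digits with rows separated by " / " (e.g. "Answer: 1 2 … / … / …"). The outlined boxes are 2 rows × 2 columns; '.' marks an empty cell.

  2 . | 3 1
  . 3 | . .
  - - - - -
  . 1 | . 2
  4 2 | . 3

Step 1. [r2c3∈{2,4}] r2c3 is the only open cell in row 2 admitting 2 ⇒ r2c3=2.
Step 2. [r4c3∈{1}] r4c3 is down to just 1, so r4c3=1.
Step 3. [r3c1∈{3}] r3c1 is down to just 3 ⇒ r3c1=3.
Step 4. [r1c2∈{4}] only 4 remains possible at r1c2 ⇒ r1c2=4.
Step 5. [r2c4∈{4}] r2c4 has the single candidate 4 ⇒ r2c4=4.
Step 6. [r3c3∈{4}] r3c3 has the single candidate 4 ⇒ r3c3=4.
Step 7. [r2c1∈{1}] only 1 remains possible at r2c1 ⇒ r2c1=1.

Answer: 2 4 3 1 / 1 3 2 4 / 3 1 4 2 / 4 2 1 3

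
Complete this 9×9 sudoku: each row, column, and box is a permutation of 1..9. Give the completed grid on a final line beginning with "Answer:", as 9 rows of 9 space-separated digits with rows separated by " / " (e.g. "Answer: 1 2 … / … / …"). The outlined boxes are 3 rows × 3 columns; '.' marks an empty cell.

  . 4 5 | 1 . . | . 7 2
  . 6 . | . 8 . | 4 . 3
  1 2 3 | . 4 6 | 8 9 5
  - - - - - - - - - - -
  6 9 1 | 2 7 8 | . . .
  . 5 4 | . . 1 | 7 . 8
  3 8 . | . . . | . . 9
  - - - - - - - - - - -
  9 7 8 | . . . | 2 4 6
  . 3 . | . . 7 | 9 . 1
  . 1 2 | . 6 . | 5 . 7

Step 1. [r9c8∈{3,8}] across box 9, 3 lands solely at r9c8. So r9c8=3.
Step 2. [r6c5∈{5}] r6c5's peers cover all but 5 ⇒ r6c5=5.
Step 3. [r9c4∈{4,8,9}] across row 9, 8 lands solely at r9c4. So r9c4=8.
Step 4. [r2c3∈{7,9}] r2c3 is the only open cell in col 3 admitting 9 ⇒ r2c3=9.
Step 5. [r6c8∈{1,2,6}] across row 6, 2 lands solely at r6c8, so r6c8=2.
Step 6. [r5c4∈{3,6,9}] r5c4 is the only open cell in col 4 admitting 9 ⇒ r5c4=9.
Step 7. [r7c4∈{3,5}] across col 4, 3 lands solely at r7c4, so r7c4=3.
Step 8. [r7c6∈{5}] r7c6 is down to just 5, so r7c6=5.
Step 9. [r8c4∈{4}] r8c4 is down to just 4, so r8c4=4.
Step 10. [r1c5∈{3,9}] across col 5, 9 lands solely at r1c5 ⇒ r1c5=9.
Step 11. [r2c4∈{5,7}] row 2 places 5 nowhere but r2c4 ⇒ r2c4=5.
Step 12. [r6c4∈{6}] r6c4 has the single candidate 6. So r6c4=6.
Step 13. [r1c7∈{6}] r1c7 is down to just 6. So r1c7=6.
Step 14. [r4c7∈{3}] r4c7 is down to just 3. So r4c7=3.
Step 15. [r5c5∈{3}] r5c5 has the single candidate 3, so r5c5=3.
Step 16. [r5c1∈{2}] nothing but 2 survives at r5c1 ⇒ r5c1=2.
Step 17. [r8c5∈{2}] r8c5's peers cover all but 2 ⇒ r8c5=2.
Step 18. [r6c7∈{1}] only 1 remains possible at r6c7. So r6c7=1.
Step 19. [r6c6∈{4}] nothing but 4 survives at r6c6 ⇒ r6c6=4.
Step 20. [r2c6∈{2}] only 2 remains possible at r2c6 ⇒ r2c6=2.
Step 21. [r4c8∈{5}] only 5 remains possible at r4c8, so r4c8=5.
Step 22. [r8c1∈{5}] nothing but 5 survives at r8c1 ⇒ r8c1=5.
Step 23. [r2c8∈{1}] r2c8's peers cover all but 1 ⇒ r2c8=1.
Step 24. [r3c4∈{7}] nothing but 7 survives at r3c4, so r3c4=7.
Step 25. [r8c8∈{8}] only 8 remains possible at r8c8. So r8c8=8.
Step 26. [r7c5∈{1}] r7c5 is down to just 1, so r7c5=1.
Step 27. [r9c6∈{9}] nothing but 9 survives at r9c6. So r9c6=9.
Step 28. [r9c1∈{4}] nothing but 4 survives at r9c1. So r9c1=4.
Step 29. [r1c1∈{8}] r1c1's peers cover all but 8. So r1c1=8.
Step 30. [r4c9∈{4}] r4c9's peers cover all but 4, so r4c9=4.
Step 31. [r2c1∈{7}] nothing but 7 survives at r2c1 ⇒ r2c1=7.
Step 32. [r6c3∈{7}] r6c3 has the single candidate 7, so r6c3=7.
Step 33. [r1c6∈{3}] r1c6 is down to just 3. So r1c6=3.
Step 34. [r8c3∈{6}] only 6 remains possible at r8c3 ⇒ r8c3=6.
Step 35. [r5c8∈{6}] r5c8 has the single candidate 6. So r5c8=6.

Answer: 8 4 5 1 9 3 6 7 2 / 7 6 9 5 8 2 4 1 3 / 1 2 3 7 4 6 8 9 5 / 6 9 1 2 7 8 3 5 4 / 2 5 4 9 3 1 7 6 8 / 3 8 7 6 5 4 1 2 9 / 9 7 8 3 1 5 2 4 6 / 5 3 6 4 2 7 9 8 1 / 4 1 2 8 6 9 5 3 7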